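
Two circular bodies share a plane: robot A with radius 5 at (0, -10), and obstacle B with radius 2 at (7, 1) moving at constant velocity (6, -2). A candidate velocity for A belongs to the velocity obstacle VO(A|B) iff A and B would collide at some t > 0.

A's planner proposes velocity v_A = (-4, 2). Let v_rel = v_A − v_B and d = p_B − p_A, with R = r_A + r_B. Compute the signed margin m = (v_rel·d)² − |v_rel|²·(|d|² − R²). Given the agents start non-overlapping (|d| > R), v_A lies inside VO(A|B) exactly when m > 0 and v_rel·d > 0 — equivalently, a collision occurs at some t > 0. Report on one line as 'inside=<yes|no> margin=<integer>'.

d = (7, 11),  |d|² = 170;  R = 5+2 = 7,  c = 170−7² = 121
v_rel = (-10, 4),  |v_rel|² = 116;  v_rel·d = (-10)·(7) + (4)·(11) = -26
116·t² + 52·t + 121 = 0  ⇒  m = (-26)² − 116·121 = -13360
m = -13360 < 0,  v_rel·d = -26 < 0  ⇒  outside

inside=no margin=-13360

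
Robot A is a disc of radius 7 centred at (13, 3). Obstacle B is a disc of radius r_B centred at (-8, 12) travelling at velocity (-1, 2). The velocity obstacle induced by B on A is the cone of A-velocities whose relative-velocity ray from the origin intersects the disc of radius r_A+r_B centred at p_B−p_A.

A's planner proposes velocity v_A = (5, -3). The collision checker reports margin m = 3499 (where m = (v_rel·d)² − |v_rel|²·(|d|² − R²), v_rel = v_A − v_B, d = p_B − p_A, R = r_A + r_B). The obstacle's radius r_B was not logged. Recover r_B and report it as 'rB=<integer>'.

m = 3499
d = (-21, 9);  v_rel = (6, -5),  |v_rel|² = 61
v_rel×d = (6)·(9) − (-5)·(-21) = -51
since m = R²·61 − (-51)²:  R² = (2601 + 3499) / 61 = 100
R = √100 = 10  ⇒  r_B = 10 − 7 = 3

rB=3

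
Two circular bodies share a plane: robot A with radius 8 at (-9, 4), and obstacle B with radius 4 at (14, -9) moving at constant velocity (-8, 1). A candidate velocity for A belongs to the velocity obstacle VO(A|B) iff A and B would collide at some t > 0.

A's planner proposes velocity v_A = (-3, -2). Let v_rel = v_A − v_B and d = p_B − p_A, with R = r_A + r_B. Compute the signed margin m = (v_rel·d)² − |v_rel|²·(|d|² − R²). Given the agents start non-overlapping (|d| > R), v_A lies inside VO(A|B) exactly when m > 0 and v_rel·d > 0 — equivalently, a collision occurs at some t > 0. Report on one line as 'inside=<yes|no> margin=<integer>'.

d = (23, -13),  |d|² = 698;  R = 8+4 = 12,  c = 698−12² = 554
v_rel = (5, -3),  |v_rel|² = 34;  v_rel·d = (5)·(23) + (-3)·(-13) = 154
34·t² − 308·t + 554 = 0  ⇒  m = 154² − 34·554 = 4880
m = 4880 > 0,  v_rel·d = 154 > 0  ⇒  inside

inside=yes margin=4880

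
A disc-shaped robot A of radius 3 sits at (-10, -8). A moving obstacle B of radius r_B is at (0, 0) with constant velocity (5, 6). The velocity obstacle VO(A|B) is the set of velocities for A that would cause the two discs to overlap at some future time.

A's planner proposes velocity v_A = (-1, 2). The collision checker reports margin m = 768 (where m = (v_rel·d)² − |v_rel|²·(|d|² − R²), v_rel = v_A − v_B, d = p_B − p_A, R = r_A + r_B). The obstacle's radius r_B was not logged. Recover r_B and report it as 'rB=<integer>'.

m = 768
d = (10, 8);  v_rel = (-6, -4),  |v_rel|² = 52
v_rel×d = (-6)·(8) − (-4)·(10) = -8
since m = R²·52 − (-8)²:  R² = (64 + 768) / 52 = 16
R = √16 = 4  ⇒  r_B = 4 − 3 = 1

rB=1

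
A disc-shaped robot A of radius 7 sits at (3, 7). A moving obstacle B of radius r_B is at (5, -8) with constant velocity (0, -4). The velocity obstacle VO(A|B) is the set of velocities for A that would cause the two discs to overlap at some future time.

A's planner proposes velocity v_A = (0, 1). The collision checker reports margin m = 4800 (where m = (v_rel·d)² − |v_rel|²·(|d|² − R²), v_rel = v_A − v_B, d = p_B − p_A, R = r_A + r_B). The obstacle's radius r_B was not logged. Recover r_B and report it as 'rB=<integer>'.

m = 4800
d = (2, -15);  v_rel = (0, 5),  |v_rel|² = 25
v_rel×d = (0)·(-15) − (5)·(2) = -10
since m = R²·25 − (-10)²:  R² = (100 + 4800) / 25 = 196
R = √196 = 14  ⇒  r_B = 14 − 7 = 7

rB=7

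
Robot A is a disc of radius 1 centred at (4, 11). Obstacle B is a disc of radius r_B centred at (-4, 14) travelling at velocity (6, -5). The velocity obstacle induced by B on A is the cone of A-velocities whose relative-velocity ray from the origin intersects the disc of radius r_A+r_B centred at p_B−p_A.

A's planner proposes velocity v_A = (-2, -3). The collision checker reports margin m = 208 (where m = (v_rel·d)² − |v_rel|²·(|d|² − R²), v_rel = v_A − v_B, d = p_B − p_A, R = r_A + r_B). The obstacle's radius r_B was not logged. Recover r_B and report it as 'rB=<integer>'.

m = 208
d = (-8, 3);  v_rel = (-8, 2),  |v_rel|² = 68
v_rel×d = (-8)·(3) − (2)·(-8) = -8
since m = R²·68 − (-8)²:  R² = (64 + 208) / 68 = 4
R = √4 = 2  ⇒  r_B = 2 − 1 = 1

rB=1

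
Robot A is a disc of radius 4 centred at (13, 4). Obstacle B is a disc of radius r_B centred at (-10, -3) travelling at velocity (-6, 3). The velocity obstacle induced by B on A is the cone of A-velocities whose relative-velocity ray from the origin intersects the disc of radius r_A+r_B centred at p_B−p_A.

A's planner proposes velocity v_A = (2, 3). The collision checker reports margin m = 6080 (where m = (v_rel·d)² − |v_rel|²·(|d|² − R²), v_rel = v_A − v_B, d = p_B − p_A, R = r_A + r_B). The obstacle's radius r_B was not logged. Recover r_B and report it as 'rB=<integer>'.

m = 6080
d = (-23, -7);  v_rel = (8, 0),  |v_rel|² = 64
v_rel×d = (8)·(-7) − (0)·(-23) = -56
since m = R²·64 − (-56)²:  R² = (3136 + 6080) / 64 = 144
R = √144 = 12  ⇒  r_B = 12 − 4 = 8

rB=8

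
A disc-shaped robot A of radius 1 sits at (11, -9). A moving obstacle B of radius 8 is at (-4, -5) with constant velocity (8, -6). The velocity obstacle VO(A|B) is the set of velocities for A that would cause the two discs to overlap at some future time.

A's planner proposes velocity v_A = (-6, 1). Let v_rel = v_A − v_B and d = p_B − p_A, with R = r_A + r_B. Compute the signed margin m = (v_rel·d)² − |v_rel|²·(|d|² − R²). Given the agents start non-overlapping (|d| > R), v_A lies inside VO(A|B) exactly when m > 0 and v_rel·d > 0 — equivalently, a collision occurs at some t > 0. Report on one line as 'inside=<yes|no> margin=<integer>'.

d = (-15, 4),  |d|² = 241;  R = 1+8 = 9,  c = 241−9² = 160
v_rel = (-14, 7),  |v_rel|² = 245;  v_rel·d = (-14)·(-15) + (7)·(4) = 238
245·t² − 476·t + 160 = 0  ⇒  m = 238² − 245·160 = 17444
m = 17444 > 0,  v_rel·d = 238 > 0  ⇒  inside

inside=yes margin=17444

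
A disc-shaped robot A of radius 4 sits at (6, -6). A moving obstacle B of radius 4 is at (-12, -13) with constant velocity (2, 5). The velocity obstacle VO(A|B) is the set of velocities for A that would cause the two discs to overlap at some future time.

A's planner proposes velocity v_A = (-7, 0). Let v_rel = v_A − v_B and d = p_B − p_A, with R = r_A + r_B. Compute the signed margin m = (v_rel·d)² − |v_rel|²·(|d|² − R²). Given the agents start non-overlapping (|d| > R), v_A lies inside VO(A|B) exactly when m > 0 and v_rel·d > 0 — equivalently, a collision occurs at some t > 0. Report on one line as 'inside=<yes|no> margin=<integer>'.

d = (-18, -7),  |d|² = 373;  R = 4+4 = 8,  c = 373−8² = 309
v_rel = (-9, -5),  |v_rel|² = 106;  v_rel·d = (-9)·(-18) + (-5)·(-7) = 197
106·t² − 394·t + 309 = 0  ⇒  m = 197² − 106·309 = 6055
m = 6055 > 0,  v_rel·d = 197 > 0  ⇒  inside

inside=yes margin=6055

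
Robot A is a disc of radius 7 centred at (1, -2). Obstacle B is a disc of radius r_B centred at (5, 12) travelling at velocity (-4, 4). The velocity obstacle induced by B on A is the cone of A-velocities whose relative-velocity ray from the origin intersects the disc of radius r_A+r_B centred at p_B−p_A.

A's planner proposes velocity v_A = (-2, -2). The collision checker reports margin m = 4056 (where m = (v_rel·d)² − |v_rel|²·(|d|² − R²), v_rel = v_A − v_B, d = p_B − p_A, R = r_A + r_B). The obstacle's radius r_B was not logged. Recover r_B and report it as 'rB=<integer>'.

m = 4056
d = (4, 14);  v_rel = (2, -6),  |v_rel|² = 40
v_rel×d = (2)·(14) − (-6)·(4) = 52
since m = R²·40 − 52²:  R² = (2704 + 4056) / 40 = 169
R = √169 = 13  ⇒  r_B = 13 − 7 = 6

rB=6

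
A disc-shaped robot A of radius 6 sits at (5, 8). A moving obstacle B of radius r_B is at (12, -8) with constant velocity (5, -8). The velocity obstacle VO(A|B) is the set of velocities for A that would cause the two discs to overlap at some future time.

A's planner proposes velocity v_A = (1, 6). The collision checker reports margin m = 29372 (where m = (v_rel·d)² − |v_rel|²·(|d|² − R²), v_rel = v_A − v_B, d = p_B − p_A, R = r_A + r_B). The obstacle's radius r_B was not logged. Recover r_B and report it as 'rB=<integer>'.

m = 29372
d = (7, -16);  v_rel = (-4, 14),  |v_rel|² = 212
v_rel×d = (-4)·(-16) − (14)·(7) = -34
since m = R²·212 − (-34)²:  R² = (1156 + 29372) / 212 = 144
R = √144 = 12  ⇒  r_B = 12 − 6 = 6

rB=6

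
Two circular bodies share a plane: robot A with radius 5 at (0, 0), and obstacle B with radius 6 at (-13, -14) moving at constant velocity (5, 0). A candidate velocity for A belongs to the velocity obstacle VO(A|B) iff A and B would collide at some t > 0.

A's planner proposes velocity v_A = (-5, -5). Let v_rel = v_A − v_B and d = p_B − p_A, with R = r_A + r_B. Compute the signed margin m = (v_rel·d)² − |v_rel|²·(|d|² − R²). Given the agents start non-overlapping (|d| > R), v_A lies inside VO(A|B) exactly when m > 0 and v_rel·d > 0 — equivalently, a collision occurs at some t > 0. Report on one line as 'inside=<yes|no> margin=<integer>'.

d = (-13, -14),  |d|² = 365;  R = 5+6 = 11,  c = 365−11² = 244
v_rel = (-10, -5),  |v_rel|² = 125;  v_rel·d = (-10)·(-13) + (-5)·(-14) = 200
125·t² − 400·t + 244 = 0  ⇒  m = 200² − 125·244 = 9500
m = 9500 > 0,  v_rel·d = 200 > 0  ⇒  inside

inside=yes margin=9500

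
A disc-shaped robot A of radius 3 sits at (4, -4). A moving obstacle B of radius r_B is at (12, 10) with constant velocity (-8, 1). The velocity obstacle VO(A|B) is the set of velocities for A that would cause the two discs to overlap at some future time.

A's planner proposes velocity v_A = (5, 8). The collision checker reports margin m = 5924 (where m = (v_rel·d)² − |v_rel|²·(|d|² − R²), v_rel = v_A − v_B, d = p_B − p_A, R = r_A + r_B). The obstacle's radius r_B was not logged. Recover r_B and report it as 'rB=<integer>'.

m = 5924
d = (8, 14);  v_rel = (13, 7),  |v_rel|² = 218
v_rel×d = (13)·(14) − (7)·(8) = 126
since m = R²·218 − 126²:  R² = (15876 + 5924) / 218 = 100
R = √100 = 10  ⇒  r_B = 10 − 3 = 7

rB=7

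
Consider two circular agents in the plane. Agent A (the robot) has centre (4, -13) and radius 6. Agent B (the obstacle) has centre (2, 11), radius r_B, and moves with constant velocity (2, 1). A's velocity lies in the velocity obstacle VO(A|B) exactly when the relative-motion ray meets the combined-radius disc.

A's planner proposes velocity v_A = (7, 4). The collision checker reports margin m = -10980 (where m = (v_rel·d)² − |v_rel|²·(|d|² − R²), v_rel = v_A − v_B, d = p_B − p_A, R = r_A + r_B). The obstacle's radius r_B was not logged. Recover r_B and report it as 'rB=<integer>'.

m = -10980
d = (-2, 24);  v_rel = (5, 3),  |v_rel|² = 34
v_rel×d = (5)·(24) − (3)·(-2) = 126
since m = R²·34 − 126²:  R² = (15876 + -10980) / 34 = 144
R = √144 = 12  ⇒  r_B = 12 − 6 = 6

rB=6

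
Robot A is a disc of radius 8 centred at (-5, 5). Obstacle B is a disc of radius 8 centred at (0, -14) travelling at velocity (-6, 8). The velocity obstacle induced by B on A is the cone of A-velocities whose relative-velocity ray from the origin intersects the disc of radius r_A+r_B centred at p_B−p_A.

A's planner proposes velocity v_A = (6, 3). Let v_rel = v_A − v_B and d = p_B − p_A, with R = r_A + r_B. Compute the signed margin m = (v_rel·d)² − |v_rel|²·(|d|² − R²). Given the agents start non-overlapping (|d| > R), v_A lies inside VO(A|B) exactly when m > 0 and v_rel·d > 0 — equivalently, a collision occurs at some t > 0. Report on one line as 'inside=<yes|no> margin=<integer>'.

d = (5, -19),  |d|² = 386;  R = 8+8 = 16,  c = 386−16² = 130
v_rel = (12, -5),  |v_rel|² = 169;  v_rel·d = (12)·(5) + (-5)·(-19) = 155
169·t² − 310·t + 130 = 0  ⇒  m = 155² − 169·130 = 2055
m = 2055 > 0,  v_rel·d = 155 > 0  ⇒  inside

inside=yes margin=2055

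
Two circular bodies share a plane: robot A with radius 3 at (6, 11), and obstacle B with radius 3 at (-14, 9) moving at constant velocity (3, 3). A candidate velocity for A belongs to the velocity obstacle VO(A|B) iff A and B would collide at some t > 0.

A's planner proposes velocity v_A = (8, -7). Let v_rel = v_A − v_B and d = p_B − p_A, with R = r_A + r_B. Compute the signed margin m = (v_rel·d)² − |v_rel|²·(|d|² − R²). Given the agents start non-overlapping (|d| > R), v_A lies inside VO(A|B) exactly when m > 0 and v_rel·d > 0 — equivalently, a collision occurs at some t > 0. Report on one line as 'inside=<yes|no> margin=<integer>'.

d = (-20, -2),  |d|² = 404;  R = 3+3 = 6,  c = 404−6² = 368
v_rel = (5, -10),  |v_rel|² = 125;  v_rel·d = (5)·(-20) + (-10)·(-2) = -80
125·t² + 160·t + 368 = 0  ⇒  m = (-80)² − 125·368 = -39600
m = -39600 < 0,  v_rel·d = -80 < 0  ⇒  outside

inside=no margin=-39600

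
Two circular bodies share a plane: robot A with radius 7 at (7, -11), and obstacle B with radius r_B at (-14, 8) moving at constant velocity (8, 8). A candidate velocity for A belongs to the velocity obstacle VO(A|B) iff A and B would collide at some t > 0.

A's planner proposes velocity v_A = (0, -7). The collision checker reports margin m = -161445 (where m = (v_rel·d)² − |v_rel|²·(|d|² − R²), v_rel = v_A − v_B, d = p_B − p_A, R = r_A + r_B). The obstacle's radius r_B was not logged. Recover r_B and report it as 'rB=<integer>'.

m = -161445
d = (-21, 19);  v_rel = (-8, -15),  |v_rel|² = 289
v_rel×d = (-8)·(19) − (-15)·(-21) = -467
since m = R²·289 − (-467)²:  R² = (218089 + -161445) / 289 = 196
R = √196 = 14  ⇒  r_B = 14 − 7 = 7

rB=7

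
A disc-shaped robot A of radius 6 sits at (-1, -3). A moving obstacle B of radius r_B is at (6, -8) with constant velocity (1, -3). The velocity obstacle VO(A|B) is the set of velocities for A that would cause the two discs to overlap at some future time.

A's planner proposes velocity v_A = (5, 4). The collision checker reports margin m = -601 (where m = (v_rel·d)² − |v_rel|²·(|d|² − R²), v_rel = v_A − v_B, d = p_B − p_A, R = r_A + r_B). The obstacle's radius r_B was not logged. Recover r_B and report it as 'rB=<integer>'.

m = -601
d = (7, -5);  v_rel = (4, 7),  |v_rel|² = 65
v_rel×d = (4)·(-5) − (7)·(7) = -69
since m = R²·65 − (-69)²:  R² = (4761 + -601) / 65 = 64
R = √64 = 8  ⇒  r_B = 8 − 6 = 2

rB=2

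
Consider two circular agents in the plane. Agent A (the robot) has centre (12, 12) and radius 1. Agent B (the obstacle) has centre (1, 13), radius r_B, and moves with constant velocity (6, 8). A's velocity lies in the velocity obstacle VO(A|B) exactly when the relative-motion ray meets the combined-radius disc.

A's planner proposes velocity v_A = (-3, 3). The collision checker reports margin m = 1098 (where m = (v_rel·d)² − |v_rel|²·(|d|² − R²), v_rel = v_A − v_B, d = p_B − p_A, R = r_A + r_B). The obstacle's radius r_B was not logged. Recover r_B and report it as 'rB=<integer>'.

m = 1098
d = (-11, 1);  v_rel = (-9, -5),  |v_rel|² = 106
v_rel×d = (-9)·(1) − (-5)·(-11) = -64
since m = R²·106 − (-64)²:  R² = (4096 + 1098) / 106 = 49
R = √49 = 7  ⇒  r_B = 7 − 1 = 6

rB=6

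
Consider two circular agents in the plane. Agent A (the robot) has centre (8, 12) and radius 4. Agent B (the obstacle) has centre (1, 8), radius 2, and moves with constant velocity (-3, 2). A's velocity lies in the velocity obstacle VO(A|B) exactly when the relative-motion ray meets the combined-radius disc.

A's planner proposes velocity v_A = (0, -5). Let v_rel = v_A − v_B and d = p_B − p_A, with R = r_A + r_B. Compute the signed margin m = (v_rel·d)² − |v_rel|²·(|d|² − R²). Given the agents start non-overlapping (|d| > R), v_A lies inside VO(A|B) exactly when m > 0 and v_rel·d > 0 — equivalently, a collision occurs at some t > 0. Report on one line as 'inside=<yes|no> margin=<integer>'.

d = (-7, -4),  |d|² = 65;  R = 4+2 = 6,  c = 65−6² = 29
v_rel = (3, -7),  |v_rel|² = 58;  v_rel·d = (3)·(-7) + (-7)·(-4) = 7
58·t² − 14·t + 29 = 0  ⇒  m = 7² − 58·29 = -1633
m = -1633 < 0,  v_rel·d = 7 > 0  ⇒  outside

inside=no margin=-1633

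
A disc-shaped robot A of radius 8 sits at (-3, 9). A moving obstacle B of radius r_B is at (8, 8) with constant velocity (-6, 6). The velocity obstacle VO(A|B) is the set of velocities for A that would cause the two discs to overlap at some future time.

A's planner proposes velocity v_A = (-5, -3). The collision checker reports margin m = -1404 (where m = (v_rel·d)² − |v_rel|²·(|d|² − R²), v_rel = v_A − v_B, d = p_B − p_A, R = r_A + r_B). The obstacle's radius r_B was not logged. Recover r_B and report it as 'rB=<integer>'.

m = -1404
d = (11, -1);  v_rel = (1, -9),  |v_rel|² = 82
v_rel×d = (1)·(-1) − (-9)·(11) = 98
since m = R²·82 − 98²:  R² = (9604 + -1404) / 82 = 100
R = √100 = 10  ⇒  r_B = 10 − 8 = 2

rB=2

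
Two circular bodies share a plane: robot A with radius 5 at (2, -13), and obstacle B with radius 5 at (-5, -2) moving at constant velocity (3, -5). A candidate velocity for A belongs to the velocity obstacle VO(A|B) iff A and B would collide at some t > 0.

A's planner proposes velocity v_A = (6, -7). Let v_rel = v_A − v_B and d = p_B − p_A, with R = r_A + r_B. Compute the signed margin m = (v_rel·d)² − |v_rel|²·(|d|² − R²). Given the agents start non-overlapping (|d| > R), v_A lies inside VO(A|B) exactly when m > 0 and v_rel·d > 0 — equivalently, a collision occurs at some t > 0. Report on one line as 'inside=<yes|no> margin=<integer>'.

d = (-7, 11),  |d|² = 170;  R = 5+5 = 10,  c = 170−10² = 70
v_rel = (3, -2),  |v_rel|² = 13;  v_rel·d = (3)·(-7) + (-2)·(11) = -43
13·t² + 86·t + 70 = 0  ⇒  m = (-43)² − 13·70 = 939
m = 939 > 0,  v_rel·d = -43 < 0  ⇒  outside

inside=no margin=939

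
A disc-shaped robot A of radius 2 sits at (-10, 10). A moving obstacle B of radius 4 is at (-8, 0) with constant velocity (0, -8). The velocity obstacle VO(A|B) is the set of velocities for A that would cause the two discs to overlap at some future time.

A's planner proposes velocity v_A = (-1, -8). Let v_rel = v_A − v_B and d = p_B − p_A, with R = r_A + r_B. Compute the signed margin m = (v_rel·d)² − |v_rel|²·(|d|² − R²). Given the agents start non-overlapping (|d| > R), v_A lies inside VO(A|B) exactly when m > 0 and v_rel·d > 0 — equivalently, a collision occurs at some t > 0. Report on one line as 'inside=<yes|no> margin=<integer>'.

d = (2, -10),  |d|² = 104;  R = 2+4 = 6,  c = 104−6² = 68
v_rel = (-1, 0),  |v_rel|² = 1;  v_rel·d = (-1)·(2) + (0)·(-10) = -2
1·t² + 4·t + 68 = 0  ⇒  m = (-2)² − 1·68 = -64
m = -64 < 0,  v_rel·d = -2 < 0  ⇒  outside

inside=no margin=-64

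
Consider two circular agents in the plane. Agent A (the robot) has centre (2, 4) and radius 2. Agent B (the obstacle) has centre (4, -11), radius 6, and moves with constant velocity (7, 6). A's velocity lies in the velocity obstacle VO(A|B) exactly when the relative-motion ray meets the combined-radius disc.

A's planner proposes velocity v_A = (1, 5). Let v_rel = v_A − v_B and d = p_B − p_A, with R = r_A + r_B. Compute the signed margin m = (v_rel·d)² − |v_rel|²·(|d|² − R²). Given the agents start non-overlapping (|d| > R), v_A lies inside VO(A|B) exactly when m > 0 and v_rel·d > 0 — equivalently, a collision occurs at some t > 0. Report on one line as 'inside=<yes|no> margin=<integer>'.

d = (2, -15),  |d|² = 229;  R = 2+6 = 8,  c = 229−8² = 165
v_rel = (-6, -1),  |v_rel|² = 37;  v_rel·d = (-6)·(2) + (-1)·(-15) = 3
37·t² − 6·t + 165 = 0  ⇒  m = 3² − 37·165 = -6096
m = -6096 < 0,  v_rel·d = 3 > 0  ⇒  outside

inside=no margin=-6096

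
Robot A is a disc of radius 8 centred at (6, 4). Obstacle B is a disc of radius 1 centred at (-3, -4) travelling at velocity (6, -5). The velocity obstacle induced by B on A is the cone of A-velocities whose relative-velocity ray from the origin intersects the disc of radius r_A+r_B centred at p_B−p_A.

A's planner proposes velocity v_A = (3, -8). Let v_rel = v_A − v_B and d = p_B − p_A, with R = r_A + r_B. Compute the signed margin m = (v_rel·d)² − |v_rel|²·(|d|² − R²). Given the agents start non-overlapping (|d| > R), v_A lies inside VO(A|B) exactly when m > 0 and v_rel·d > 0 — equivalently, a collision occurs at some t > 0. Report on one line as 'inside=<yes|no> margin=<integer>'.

d = (-9, -8),  |d|² = 145;  R = 8+1 = 9,  c = 145−9² = 64
v_rel = (-3, -3),  |v_rel|² = 18;  v_rel·d = (-3)·(-9) + (-3)·(-8) = 51
18·t² − 102·t + 64 = 0  ⇒  m = 51² − 18·64 = 1449
m = 1449 > 0,  v_rel·d = 51 > 0  ⇒  inside

inside=yes margin=1449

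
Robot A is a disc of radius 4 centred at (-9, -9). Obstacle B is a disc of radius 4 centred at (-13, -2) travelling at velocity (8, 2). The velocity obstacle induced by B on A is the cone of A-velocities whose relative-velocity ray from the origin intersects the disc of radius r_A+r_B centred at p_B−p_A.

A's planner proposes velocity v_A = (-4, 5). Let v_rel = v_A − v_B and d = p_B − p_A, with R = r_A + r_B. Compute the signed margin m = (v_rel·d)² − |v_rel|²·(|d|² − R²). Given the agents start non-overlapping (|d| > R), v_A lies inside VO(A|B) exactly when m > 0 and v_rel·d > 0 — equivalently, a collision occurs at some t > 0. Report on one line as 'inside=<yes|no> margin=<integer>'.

d = (-4, 7),  |d|² = 65;  R = 4+4 = 8,  c = 65−8² = 1
v_rel = (-12, 3),  |v_rel|² = 153;  v_rel·d = (-12)·(-4) + (3)·(7) = 69
153·t² − 138·t + 1 = 0  ⇒  m = 69² − 153·1 = 4608
m = 4608 > 0,  v_rel·d = 69 > 0  ⇒  inside

inside=yes margin=4608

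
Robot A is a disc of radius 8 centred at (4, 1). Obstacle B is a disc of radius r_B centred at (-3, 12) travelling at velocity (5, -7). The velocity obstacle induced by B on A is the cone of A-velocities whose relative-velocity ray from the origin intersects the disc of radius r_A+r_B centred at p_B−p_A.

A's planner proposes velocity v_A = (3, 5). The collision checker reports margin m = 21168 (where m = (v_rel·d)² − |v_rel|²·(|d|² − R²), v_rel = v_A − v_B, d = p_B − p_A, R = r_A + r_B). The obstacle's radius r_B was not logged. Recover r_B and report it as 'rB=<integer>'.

m = 21168
d = (-7, 11);  v_rel = (-2, 12),  |v_rel|² = 148
v_rel×d = (-2)·(11) − (12)·(-7) = 62
since m = R²·148 − 62²:  R² = (3844 + 21168) / 148 = 169
R = √169 = 13  ⇒  r_B = 13 − 8 = 5

rB=5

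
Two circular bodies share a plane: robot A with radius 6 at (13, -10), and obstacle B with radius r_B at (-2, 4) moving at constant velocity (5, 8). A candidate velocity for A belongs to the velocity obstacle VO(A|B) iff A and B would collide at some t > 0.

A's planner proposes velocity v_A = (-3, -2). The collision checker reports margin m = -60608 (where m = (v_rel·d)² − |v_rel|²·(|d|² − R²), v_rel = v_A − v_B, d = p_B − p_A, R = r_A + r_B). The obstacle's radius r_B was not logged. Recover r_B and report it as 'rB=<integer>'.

m = -60608
d = (-15, 14);  v_rel = (-8, -10),  |v_rel|² = 164
v_rel×d = (-8)·(14) − (-10)·(-15) = -262
since m = R²·164 − (-262)²:  R² = (68644 + -60608) / 164 = 49
R = √49 = 7  ⇒  r_B = 7 − 6 = 1

rB=1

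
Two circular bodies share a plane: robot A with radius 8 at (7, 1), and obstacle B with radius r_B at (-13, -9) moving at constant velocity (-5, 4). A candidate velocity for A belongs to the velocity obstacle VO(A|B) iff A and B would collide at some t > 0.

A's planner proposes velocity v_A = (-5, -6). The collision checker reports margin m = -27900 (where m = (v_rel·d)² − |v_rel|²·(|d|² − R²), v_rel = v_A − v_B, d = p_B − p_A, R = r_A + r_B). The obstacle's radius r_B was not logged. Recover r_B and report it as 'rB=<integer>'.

m = -27900
d = (-20, -10);  v_rel = (0, -10),  |v_rel|² = 100
v_rel×d = (0)·(-10) − (-10)·(-20) = -200
since m = R²·100 − (-200)²:  R² = (40000 + -27900) / 100 = 121
R = √121 = 11  ⇒  r_B = 11 − 8 = 3

rB=3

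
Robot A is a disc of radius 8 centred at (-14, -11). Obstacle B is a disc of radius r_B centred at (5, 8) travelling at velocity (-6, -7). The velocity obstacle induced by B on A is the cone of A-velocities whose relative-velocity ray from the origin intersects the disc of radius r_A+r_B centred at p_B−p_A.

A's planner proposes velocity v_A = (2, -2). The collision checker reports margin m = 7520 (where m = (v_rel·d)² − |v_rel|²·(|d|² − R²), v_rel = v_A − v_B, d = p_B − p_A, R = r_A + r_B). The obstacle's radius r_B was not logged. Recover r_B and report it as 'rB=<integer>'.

m = 7520
d = (19, 19);  v_rel = (8, 5),  |v_rel|² = 89
v_rel×d = (8)·(19) − (5)·(19) = 57
since m = R²·89 − 57²:  R² = (3249 + 7520) / 89 = 121
R = √121 = 11  ⇒  r_B = 11 − 8 = 3

rB=3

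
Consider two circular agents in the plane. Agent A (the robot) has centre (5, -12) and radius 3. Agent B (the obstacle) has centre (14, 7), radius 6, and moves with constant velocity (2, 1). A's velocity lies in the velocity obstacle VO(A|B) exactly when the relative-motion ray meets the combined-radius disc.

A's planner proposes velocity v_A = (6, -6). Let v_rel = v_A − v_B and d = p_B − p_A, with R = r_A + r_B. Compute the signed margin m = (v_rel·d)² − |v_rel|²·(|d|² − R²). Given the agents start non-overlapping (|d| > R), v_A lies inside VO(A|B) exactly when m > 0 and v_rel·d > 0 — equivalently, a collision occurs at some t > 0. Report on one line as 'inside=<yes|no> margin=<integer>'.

d = (9, 19),  |d|² = 442;  R = 3+6 = 9,  c = 442−9² = 361
v_rel = (4, -7),  |v_rel|² = 65;  v_rel·d = (4)·(9) + (-7)·(19) = -97
65·t² + 194·t + 361 = 0  ⇒  m = (-97)² − 65·361 = -14056
m = -14056 < 0,  v_rel·d = -97 < 0  ⇒  outside

inside=no margin=-14056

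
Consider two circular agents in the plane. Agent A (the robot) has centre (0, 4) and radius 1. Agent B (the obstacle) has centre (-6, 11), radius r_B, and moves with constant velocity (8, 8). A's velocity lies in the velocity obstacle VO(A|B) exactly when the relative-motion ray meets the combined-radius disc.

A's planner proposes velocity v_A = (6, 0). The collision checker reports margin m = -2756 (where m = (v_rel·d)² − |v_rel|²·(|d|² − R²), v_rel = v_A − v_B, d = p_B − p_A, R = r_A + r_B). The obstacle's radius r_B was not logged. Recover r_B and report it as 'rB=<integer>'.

m = -2756
d = (-6, 7);  v_rel = (-2, -8),  |v_rel|² = 68
v_rel×d = (-2)·(7) − (-8)·(-6) = -62
since m = R²·68 − (-62)²:  R² = (3844 + -2756) / 68 = 16
R = √16 = 4  ⇒  r_B = 4 − 1 = 3

rB=3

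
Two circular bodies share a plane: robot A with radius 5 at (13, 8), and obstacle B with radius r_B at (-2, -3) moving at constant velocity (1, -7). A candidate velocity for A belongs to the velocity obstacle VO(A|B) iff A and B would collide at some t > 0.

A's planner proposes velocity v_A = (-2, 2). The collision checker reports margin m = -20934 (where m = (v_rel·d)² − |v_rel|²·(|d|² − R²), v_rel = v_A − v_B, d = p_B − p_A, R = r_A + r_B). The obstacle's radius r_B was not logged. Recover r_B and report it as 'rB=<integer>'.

m = -20934
d = (-15, -11);  v_rel = (-3, 9),  |v_rel|² = 90
v_rel×d = (-3)·(-11) − (9)·(-15) = 168
since m = R²·90 − 168²:  R² = (28224 + -20934) / 90 = 81
R = √81 = 9  ⇒  r_B = 9 − 5 = 4

rB=4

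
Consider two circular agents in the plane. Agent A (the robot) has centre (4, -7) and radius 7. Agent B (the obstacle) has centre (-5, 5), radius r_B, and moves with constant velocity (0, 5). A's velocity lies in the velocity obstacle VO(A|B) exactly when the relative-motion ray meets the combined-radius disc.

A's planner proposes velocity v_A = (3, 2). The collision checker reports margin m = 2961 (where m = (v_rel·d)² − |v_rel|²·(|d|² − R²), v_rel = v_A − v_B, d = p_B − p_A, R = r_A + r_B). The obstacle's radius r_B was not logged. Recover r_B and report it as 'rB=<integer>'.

m = 2961
d = (-9, 12);  v_rel = (3, -3),  |v_rel|² = 18
v_rel×d = (3)·(12) − (-3)·(-9) = 9
since m = R²·18 − 9²:  R² = (81 + 2961) / 18 = 169
R = √169 = 13  ⇒  r_B = 13 − 7 = 6

rB=6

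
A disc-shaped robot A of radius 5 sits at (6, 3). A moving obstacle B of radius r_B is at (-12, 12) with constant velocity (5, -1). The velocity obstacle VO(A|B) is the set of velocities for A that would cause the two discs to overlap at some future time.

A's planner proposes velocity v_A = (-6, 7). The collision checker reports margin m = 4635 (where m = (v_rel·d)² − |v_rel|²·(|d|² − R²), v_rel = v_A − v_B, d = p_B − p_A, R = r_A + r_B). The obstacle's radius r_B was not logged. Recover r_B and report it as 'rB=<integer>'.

m = 4635
d = (-18, 9);  v_rel = (-11, 8),  |v_rel|² = 185
v_rel×d = (-11)·(9) − (8)·(-18) = 45
since m = R²·185 − 45²:  R² = (2025 + 4635) / 185 = 36
R = √36 = 6  ⇒  r_B = 6 − 5 = 1

rB=1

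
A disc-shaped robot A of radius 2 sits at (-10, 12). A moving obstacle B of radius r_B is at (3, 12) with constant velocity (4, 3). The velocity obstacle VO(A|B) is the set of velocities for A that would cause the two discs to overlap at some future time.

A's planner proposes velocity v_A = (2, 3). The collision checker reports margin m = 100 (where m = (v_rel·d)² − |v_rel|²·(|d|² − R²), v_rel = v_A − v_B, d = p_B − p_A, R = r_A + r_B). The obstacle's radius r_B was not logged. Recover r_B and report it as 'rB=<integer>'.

m = 100
d = (13, 0);  v_rel = (-2, 0),  |v_rel|² = 4
v_rel×d = (-2)·(0) − (0)·(13) = 0
since m = R²·4 − 0²:  R² = (0 + 100) / 4 = 25
R = √25 = 5  ⇒  r_B = 5 − 2 = 3

rB=3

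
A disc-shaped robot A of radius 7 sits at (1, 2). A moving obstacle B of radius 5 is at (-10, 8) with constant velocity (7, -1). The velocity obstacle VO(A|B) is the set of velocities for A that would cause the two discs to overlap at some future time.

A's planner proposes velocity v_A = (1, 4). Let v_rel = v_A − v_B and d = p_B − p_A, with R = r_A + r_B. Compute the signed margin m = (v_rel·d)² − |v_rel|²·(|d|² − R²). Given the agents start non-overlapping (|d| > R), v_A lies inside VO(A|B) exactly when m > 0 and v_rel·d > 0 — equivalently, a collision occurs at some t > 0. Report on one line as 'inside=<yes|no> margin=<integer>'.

d = (-11, 6),  |d|² = 157;  R = 7+5 = 12,  c = 157−12² = 13
v_rel = (-6, 5),  |v_rel|² = 61;  v_rel·d = (-6)·(-11) + (5)·(6) = 96
61·t² − 192·t + 13 = 0  ⇒  m = 96² − 61·13 = 8423
m = 8423 > 0,  v_rel·d = 96 > 0  ⇒  inside

inside=yes margin=8423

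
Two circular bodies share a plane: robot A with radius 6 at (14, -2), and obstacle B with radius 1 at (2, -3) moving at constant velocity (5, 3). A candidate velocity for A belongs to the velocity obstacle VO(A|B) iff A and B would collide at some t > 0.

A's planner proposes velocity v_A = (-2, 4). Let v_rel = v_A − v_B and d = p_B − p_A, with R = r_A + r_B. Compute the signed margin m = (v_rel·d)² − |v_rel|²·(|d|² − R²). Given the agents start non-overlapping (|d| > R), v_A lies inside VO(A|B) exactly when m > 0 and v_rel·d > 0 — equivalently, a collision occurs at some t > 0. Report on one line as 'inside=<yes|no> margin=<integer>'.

d = (-12, -1),  |d|² = 145;  R = 6+1 = 7,  c = 145−7² = 96
v_rel = (-7, 1),  |v_rel|² = 50;  v_rel·d = (-7)·(-12) + (1)·(-1) = 83
50·t² − 166·t + 96 = 0  ⇒  m = 83² − 50·96 = 2089
m = 2089 > 0,  v_rel·d = 83 > 0  ⇒  inside

inside=yes margin=2089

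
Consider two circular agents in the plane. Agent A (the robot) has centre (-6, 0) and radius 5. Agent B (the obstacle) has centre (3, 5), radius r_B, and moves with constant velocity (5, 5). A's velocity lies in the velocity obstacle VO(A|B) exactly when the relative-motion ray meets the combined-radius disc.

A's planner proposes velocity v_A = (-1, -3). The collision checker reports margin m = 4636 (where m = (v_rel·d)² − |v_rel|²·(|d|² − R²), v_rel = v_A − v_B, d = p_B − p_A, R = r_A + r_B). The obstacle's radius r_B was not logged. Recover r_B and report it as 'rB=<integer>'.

m = 4636
d = (9, 5);  v_rel = (-6, -8),  |v_rel|² = 100
v_rel×d = (-6)·(5) − (-8)·(9) = 42
since m = R²·100 − 42²:  R² = (1764 + 4636) / 100 = 64
R = √64 = 8  ⇒  r_B = 8 − 5 = 3

rB=3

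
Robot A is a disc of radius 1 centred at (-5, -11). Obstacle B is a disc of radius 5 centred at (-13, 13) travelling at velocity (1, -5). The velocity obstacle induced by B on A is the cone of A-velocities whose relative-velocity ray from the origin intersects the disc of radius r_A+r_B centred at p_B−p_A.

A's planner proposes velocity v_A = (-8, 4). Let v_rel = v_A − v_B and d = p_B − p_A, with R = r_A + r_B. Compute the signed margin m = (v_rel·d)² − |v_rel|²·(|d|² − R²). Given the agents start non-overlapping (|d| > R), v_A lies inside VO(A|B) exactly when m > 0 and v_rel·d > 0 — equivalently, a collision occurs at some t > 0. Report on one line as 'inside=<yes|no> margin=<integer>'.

d = (-8, 24),  |d|² = 640;  R = 1+5 = 6,  c = 640−6² = 604
v_rel = (-9, 9),  |v_rel|² = 162;  v_rel·d = (-9)·(-8) + (9)·(24) = 288
162·t² − 576·t + 604 = 0  ⇒  m = 288² − 162·604 = -14904
m = -14904 < 0,  v_rel·d = 288 > 0  ⇒  outside

inside=no margin=-14904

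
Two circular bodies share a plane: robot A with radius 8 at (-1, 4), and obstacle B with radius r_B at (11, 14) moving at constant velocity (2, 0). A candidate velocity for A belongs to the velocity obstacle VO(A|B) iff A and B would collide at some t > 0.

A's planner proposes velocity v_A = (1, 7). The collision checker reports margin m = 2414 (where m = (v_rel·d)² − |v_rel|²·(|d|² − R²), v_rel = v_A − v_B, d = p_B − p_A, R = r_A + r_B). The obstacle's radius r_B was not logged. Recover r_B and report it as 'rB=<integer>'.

m = 2414
d = (12, 10);  v_rel = (-1, 7),  |v_rel|² = 50
v_rel×d = (-1)·(10) − (7)·(12) = -94
since m = R²·50 − (-94)²:  R² = (8836 + 2414) / 50 = 225
R = √225 = 15  ⇒  r_B = 15 − 8 = 7

rB=7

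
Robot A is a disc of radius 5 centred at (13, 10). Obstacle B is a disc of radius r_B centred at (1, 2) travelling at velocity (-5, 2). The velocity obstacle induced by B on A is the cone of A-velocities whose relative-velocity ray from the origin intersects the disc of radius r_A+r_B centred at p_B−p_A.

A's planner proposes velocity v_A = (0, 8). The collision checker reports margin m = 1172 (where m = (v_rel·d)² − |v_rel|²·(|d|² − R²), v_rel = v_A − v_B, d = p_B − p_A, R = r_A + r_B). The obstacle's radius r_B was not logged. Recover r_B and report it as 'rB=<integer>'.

m = 1172
d = (-12, -8);  v_rel = (5, 6),  |v_rel|² = 61
v_rel×d = (5)·(-8) − (6)·(-12) = 32
since m = R²·61 − 32²:  R² = (1024 + 1172) / 61 = 36
R = √36 = 6  ⇒  r_B = 6 − 5 = 1

rB=1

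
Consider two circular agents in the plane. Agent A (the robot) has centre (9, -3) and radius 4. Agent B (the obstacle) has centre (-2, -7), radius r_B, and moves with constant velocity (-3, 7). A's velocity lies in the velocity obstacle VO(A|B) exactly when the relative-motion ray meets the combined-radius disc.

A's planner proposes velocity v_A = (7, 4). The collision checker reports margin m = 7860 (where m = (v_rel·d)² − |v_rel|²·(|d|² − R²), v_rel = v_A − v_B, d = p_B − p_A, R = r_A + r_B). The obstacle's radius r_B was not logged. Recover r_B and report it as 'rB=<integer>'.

m = 7860
d = (-11, -4);  v_rel = (10, -3),  |v_rel|² = 109
v_rel×d = (10)·(-4) − (-3)·(-11) = -73
since m = R²·109 − (-73)²:  R² = (5329 + 7860) / 109 = 121
R = √121 = 11  ⇒  r_B = 11 − 4 = 7

rB=7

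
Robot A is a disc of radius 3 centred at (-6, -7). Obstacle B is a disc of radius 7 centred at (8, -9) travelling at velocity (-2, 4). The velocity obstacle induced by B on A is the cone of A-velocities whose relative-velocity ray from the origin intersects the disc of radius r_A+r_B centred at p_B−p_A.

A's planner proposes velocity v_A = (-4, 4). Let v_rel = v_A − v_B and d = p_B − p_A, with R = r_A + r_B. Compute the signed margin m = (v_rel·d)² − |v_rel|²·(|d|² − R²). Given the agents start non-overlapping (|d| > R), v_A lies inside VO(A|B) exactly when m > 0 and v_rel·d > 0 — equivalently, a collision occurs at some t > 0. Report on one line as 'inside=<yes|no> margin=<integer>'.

d = (14, -2),  |d|² = 200;  R = 3+7 = 10,  c = 200−10² = 100
v_rel = (-2, 0),  |v_rel|² = 4;  v_rel·d = (-2)·(14) + (0)·(-2) = -28
4·t² + 56·t + 100 = 0  ⇒  m = (-28)² − 4·100 = 384
m = 384 > 0,  v_rel·d = -28 < 0  ⇒  outside

inside=no margin=384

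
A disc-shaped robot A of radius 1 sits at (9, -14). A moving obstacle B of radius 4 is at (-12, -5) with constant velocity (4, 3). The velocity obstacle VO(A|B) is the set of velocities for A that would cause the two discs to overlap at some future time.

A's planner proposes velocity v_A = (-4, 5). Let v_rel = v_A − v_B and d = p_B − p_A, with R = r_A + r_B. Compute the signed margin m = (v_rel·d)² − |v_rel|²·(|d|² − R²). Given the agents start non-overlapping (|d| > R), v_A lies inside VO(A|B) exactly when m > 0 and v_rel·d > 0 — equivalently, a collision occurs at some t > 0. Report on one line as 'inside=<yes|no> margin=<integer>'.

d = (-21, 9),  |d|² = 522;  R = 1+4 = 5,  c = 522−5² = 497
v_rel = (-8, 2),  |v_rel|² = 68;  v_rel·d = (-8)·(-21) + (2)·(9) = 186
68·t² − 372·t + 497 = 0  ⇒  m = 186² − 68·497 = 800
m = 800 > 0,  v_rel·d = 186 > 0  ⇒  inside

inside=yes margin=800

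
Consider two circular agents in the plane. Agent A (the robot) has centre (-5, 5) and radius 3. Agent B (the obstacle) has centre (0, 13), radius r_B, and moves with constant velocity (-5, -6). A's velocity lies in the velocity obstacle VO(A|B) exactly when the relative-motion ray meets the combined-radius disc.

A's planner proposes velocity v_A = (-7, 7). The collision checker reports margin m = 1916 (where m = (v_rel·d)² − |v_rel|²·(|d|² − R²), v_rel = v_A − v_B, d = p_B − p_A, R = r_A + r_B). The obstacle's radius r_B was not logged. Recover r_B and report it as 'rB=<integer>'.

m = 1916
d = (5, 8);  v_rel = (-2, 13),  |v_rel|² = 173
v_rel×d = (-2)·(8) − (13)·(5) = -81
since m = R²·173 − (-81)²:  R² = (6561 + 1916) / 173 = 49
R = √49 = 7  ⇒  r_B = 7 − 3 = 4

rB=4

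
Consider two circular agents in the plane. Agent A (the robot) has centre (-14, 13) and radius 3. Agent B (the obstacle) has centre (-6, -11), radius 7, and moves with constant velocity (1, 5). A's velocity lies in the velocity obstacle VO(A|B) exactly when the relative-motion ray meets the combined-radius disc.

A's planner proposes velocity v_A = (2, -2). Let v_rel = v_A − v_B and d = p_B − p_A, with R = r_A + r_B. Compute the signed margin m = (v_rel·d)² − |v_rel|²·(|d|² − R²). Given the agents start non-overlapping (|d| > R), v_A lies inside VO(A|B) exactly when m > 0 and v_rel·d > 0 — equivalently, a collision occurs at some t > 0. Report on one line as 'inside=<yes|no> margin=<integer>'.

d = (8, -24),  |d|² = 640;  R = 3+7 = 10,  c = 640−10² = 540
v_rel = (1, -7),  |v_rel|² = 50;  v_rel·d = (1)·(8) + (-7)·(-24) = 176
50·t² − 352·t + 540 = 0  ⇒  m = 176² − 50·540 = 3976
m = 3976 > 0,  v_rel·d = 176 > 0  ⇒  inside

inside=yes margin=3976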